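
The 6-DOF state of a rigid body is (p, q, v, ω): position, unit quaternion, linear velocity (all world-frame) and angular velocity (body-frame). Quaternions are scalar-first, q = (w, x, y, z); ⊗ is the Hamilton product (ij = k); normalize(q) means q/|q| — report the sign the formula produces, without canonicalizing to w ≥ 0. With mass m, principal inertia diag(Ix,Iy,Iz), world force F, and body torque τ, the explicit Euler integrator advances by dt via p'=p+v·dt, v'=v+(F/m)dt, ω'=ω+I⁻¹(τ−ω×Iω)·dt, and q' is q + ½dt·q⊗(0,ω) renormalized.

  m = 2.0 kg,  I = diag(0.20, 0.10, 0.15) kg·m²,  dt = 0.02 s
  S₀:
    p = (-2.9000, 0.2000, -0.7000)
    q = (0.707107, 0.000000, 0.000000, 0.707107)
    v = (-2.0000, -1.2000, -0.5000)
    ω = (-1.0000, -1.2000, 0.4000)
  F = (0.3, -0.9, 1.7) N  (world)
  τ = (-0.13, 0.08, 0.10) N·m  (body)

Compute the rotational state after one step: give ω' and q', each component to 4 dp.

gyro term ω×Iω = (-0.0240, -0.0200, -0.1200)
α = I⁻¹(τ − ω×Iω) = (-0.5300, 1.0000, 1.4667)
ω' = ω + α·dt = (-1.0106, -1.1800, 0.4293)
q⊗(0,ω) = (-0.2828428, 0.1414214, -1.5556354, 0.2828428)
q' = normalize(q + ½dt·q⊗(0,ω)) = (0.7042, 0.0014, -0.0156, 0.7098)

ω' = (-1.0106, -1.1800, 0.4293)
q' = (0.7042, 0.0014, -0.0156, 0.7098)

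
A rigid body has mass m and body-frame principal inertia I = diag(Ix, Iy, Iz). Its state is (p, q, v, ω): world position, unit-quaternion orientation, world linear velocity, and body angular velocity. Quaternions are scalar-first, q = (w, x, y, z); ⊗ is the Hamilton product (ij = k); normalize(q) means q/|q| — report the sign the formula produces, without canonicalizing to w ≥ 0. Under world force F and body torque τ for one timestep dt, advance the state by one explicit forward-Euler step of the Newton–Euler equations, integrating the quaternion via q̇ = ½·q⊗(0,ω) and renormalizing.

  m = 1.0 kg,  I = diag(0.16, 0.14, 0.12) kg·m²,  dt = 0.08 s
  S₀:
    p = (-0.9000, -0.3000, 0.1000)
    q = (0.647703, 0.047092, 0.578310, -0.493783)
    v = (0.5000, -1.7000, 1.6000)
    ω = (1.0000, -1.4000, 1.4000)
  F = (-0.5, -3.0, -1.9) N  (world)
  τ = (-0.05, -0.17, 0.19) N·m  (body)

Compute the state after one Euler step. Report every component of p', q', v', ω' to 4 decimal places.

p' = (-0.8600, -0.4360, 0.2280)
q' = (0.7031, 0.0774, 0.5176, -0.4814)
v' = (0.4600, -1.9400, 1.4480)
ω' = (0.9554, -1.5291, 1.5080)

angular accel α = (-0.5575, -1.6143, 1.3500)
ω + α·dt = (0.9554, -1.5291, 1.5080)
q⊗(0,ω) = (1.4538382, 0.7660408, -1.4664960, 0.2625454)
q + ½dt·q⊗(0,ω), renormalized = (0.7031, 0.0774, 0.5176, -0.4814)
p + v·dt = (-0.8600, -0.4360, 0.2280)
v' = v + a·dt = (0.4600, -1.9400, 1.4480)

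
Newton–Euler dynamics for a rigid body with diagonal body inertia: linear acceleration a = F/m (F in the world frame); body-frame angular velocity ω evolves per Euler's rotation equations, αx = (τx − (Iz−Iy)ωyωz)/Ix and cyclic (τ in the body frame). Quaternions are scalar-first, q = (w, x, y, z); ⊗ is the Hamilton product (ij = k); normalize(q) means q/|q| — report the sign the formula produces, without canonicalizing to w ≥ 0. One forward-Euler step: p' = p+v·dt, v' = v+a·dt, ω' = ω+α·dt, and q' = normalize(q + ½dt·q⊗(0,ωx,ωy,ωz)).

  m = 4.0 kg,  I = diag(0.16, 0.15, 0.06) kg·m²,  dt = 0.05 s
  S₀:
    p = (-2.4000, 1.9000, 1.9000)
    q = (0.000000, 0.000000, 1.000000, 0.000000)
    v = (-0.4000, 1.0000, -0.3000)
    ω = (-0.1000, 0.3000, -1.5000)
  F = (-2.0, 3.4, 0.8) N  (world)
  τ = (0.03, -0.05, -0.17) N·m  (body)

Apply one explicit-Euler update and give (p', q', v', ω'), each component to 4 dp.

a = F/m = (-0.5000, 0.8500, 0.2000)
p' = p + v·dt = (-2.4200, 1.9500, 1.8850)
new velocity v' = (-0.4250, 1.0425, -0.2900)
α = I⁻¹(τ − ω×Iω) = (-0.0656, -0.4333, -2.8383)
ω' = ω + α·dt = (-0.1033, 0.2783, -1.6419)
2q̇ = q⊗(0,ω) = (-0.3000000, -1.5000000, 0.0000000, 0.1000000)
updated quaternion q' = (-0.0075, -0.0375, 0.9993, 0.0025)

p' = (-2.4200, 1.9500, 1.8850)
q' = (-0.0075, -0.0375, 0.9993, 0.0025)
v' = (-0.4250, 1.0425, -0.2900)
ω' = (-0.1033, 0.2783, -1.6419)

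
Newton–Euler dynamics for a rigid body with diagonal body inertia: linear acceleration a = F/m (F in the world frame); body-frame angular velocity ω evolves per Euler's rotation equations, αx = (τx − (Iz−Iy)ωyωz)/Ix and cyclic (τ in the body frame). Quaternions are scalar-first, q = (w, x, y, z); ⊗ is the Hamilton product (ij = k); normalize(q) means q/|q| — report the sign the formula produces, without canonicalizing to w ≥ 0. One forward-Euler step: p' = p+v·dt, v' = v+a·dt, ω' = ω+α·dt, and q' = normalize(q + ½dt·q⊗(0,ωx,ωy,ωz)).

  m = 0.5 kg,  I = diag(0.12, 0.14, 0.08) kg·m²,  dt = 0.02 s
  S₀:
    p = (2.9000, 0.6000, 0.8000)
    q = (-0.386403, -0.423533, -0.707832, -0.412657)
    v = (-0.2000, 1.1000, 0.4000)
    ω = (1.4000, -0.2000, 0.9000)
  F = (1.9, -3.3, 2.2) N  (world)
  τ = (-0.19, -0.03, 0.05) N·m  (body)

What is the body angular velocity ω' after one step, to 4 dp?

ω' = (1.3665, -0.2115, 0.9139)

gyro term ω×Iω = (0.0108, 0.0504, -0.0056)
(τ − ω×Iω)/I = (-1.6733, -0.5743, 0.6950)
ω' = ω + α·dt = (1.3665, -0.2115, 0.9139)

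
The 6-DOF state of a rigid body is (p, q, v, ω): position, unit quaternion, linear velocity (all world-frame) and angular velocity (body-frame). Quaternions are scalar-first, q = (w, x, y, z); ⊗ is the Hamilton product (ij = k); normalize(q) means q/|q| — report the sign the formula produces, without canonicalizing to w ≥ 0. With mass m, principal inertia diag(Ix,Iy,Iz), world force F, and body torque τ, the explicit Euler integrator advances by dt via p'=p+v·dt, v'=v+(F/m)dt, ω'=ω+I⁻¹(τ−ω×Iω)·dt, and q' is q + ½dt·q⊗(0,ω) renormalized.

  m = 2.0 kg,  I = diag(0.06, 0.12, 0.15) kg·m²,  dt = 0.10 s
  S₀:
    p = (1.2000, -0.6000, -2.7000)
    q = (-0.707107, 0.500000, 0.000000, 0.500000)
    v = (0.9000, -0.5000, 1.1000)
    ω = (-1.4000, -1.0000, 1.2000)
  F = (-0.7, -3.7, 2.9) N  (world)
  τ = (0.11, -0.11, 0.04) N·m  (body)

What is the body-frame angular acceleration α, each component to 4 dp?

ω×(Iω) gyroscopic = (-0.0360, 0.1512, 0.0840)
angular accel α = (2.4333, -2.1767, -0.2933)

α = (2.4333, -2.1767, -0.2933)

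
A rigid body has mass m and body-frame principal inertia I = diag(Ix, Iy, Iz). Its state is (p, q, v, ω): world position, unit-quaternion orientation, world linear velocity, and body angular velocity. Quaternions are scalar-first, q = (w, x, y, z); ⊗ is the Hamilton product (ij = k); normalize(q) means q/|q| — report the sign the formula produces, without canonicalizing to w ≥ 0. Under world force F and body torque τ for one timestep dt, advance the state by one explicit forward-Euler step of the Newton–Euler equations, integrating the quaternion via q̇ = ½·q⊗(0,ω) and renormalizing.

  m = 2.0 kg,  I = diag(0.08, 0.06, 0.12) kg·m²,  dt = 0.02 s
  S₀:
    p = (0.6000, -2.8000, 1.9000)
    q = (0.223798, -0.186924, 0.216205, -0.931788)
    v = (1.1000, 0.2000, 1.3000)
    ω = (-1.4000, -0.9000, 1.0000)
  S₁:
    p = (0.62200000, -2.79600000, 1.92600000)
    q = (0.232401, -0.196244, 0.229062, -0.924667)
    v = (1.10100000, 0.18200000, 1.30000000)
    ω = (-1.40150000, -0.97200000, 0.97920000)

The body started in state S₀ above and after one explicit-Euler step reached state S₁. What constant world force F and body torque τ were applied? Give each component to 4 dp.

ω₁ − ω₀ = (-0.00150000, -0.07200000, -0.02080000)
precession coupling = (-0.0540, 0.0560, -0.0252)
τ = I·(Δω/dt) + ω₀×(Iω₀) = (-0.0600, -0.1600, -0.1500)
Δv = v₁−v₀ = (0.00100000, -0.01800000, 0.00000000)
applied force F = (0.1000, -1.8000, 0.0000)

F = (0.1000, -1.8000, 0.0000)
τ = (-0.0600, -0.1600, -0.1500)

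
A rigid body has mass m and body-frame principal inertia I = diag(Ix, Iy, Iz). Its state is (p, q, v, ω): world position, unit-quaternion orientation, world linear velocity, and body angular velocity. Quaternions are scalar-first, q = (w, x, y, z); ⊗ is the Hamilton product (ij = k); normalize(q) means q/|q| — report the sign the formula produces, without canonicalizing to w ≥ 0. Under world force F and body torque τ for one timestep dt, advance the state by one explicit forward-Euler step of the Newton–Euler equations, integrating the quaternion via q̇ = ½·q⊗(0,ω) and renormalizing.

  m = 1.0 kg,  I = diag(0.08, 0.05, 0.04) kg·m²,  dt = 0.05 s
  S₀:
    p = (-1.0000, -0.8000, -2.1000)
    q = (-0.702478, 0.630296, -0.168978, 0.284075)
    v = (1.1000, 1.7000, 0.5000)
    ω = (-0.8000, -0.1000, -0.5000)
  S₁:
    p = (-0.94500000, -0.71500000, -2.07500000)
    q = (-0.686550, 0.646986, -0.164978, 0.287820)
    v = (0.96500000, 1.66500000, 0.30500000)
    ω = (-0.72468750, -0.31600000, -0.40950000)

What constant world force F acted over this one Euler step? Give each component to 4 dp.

velocity change Δv = (-0.13500000, -0.03500000, -0.19500000)
m·(v₁−v₀)/dt = (-2.7000, -0.7000, -3.9000)

F = (-2.7000, -0.7000, -3.9000)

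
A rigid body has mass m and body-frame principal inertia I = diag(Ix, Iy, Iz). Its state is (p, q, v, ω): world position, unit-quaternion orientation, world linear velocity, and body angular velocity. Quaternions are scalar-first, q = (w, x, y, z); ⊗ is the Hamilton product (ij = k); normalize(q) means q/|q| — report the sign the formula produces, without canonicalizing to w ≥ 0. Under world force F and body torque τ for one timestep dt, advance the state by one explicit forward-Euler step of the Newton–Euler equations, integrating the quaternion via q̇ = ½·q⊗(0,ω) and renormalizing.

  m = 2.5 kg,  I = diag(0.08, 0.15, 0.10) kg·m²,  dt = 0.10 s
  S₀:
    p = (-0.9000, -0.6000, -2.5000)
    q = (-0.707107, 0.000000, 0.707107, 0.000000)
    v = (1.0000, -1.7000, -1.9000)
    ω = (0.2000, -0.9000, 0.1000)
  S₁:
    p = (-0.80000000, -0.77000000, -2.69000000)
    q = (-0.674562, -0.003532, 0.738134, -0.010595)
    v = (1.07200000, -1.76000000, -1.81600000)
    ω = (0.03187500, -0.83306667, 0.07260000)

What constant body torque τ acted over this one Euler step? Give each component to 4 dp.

ω₁ − ω₀ = (-0.16812500, 0.06693333, -0.02740000)
τ = I·(Δω/dt) + ω₀×(Iω₀) = (-0.1300, 0.1000, -0.0400)

τ = (-0.1300, 0.1000, -0.0400)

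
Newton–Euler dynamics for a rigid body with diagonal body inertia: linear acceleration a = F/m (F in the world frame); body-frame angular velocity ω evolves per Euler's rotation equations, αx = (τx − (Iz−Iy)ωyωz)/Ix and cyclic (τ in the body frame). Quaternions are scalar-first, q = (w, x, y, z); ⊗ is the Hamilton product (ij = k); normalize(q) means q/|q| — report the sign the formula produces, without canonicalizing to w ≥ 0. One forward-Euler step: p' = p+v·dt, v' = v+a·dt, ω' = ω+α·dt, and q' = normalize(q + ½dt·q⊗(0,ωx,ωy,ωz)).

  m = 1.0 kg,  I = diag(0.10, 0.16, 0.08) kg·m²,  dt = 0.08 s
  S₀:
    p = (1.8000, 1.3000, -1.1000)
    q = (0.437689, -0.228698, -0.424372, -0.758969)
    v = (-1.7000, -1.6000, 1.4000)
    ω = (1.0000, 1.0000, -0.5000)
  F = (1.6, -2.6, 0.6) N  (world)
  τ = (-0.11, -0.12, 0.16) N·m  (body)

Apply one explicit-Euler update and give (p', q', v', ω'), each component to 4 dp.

ω×(Iω) gyroscopic = (0.0400, -0.0100, 0.0600)
(τ − ω×Iω)/I = (-1.5000, -0.6875, 1.2500)
ω + α·dt = (0.8800, 0.9450, -0.4000)
Hamilton product q⊗(0,ω) = (0.2735855, 1.4088440, -0.4356290, -0.0231705)
q' = normalize(q + ½dt·q⊗(0,ω)) = (0.4478, -0.1720, -0.4410, -0.7585)
a = (1.6000, -2.6000, 0.6000)
new position p' = (1.6640, 1.1720, -0.9880)
new velocity v' = (-1.5720, -1.8080, 1.4480)

p' = (1.6640, 1.1720, -0.9880)
q' = (0.4478, -0.1720, -0.4410, -0.7585)
v' = (-1.5720, -1.8080, 1.4480)
ω' = (0.8800, 0.9450, -0.4000)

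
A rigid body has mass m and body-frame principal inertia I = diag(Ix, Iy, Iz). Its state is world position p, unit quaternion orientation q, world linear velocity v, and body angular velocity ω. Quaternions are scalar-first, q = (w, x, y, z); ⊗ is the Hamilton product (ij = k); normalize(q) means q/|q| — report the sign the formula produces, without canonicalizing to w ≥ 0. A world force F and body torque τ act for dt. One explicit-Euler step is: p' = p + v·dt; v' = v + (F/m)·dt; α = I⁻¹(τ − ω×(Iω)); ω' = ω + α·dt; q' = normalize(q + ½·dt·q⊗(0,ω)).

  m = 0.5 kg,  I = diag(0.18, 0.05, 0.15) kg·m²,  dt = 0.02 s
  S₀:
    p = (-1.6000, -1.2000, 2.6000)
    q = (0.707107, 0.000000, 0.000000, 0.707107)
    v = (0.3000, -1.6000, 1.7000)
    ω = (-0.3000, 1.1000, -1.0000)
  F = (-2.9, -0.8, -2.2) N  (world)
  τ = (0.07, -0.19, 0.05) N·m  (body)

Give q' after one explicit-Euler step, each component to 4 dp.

q' = (0.7141, -0.0099, 0.0057, 0.7000)

q⊗(0,ω) = (0.7071070, -0.9899498, 0.5656856, -0.7071070)
q + ½dt·q⊗(0,ω), renormalized = (0.7141, -0.0099, 0.0057, 0.7000)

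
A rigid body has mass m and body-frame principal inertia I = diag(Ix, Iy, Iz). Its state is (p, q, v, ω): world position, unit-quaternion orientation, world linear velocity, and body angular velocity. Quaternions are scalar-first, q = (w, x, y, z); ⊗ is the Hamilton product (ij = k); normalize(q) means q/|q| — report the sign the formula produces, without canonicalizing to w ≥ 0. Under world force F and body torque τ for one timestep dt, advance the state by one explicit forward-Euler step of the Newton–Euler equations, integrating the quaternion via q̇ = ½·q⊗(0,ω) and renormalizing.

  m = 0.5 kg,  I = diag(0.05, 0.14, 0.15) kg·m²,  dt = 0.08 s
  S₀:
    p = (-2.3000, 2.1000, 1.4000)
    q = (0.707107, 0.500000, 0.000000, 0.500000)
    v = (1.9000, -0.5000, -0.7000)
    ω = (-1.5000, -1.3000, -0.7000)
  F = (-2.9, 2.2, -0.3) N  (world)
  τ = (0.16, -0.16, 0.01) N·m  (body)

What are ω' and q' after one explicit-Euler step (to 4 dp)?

ω' = (-1.2586, -1.3314, -0.7883)
q' = (0.7485, 0.4819, -0.0526, 0.4526)

α = I⁻¹(τ − ω×Iω) = (3.0180, -0.3929, -1.1033)
ω + α·dt = (-1.2586, -1.3314, -0.7883)
Hamilton product q⊗(0,ω) = (1.1000000, -0.4106605, -1.3192391, -1.1449749)
q + ½dt·q⊗(0,ω), renormalized = (0.7485, 0.4819, -0.0526, 0.4526)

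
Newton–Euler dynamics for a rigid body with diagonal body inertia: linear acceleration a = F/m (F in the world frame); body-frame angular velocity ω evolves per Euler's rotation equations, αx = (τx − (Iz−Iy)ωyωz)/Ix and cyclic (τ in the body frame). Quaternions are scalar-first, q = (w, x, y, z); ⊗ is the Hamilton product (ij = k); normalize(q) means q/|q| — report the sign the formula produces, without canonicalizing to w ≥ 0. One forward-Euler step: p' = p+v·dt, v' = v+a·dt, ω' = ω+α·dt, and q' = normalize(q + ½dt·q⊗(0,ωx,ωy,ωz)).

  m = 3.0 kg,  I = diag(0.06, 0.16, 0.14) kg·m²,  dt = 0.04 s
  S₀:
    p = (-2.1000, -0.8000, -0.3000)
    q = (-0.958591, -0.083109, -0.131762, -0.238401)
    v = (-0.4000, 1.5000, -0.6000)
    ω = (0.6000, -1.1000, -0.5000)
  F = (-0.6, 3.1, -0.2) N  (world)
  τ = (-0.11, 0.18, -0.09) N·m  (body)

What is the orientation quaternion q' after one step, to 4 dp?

Hamilton product q⊗(0,ω) = (-0.2142733, -0.7715147, 0.8698550, 0.6497726)
q + ½dt·q⊗(0,ω), renormalized = (-0.9625, -0.0985, -0.1143, -0.2253)

q' = (-0.9625, -0.0985, -0.1143, -0.2253)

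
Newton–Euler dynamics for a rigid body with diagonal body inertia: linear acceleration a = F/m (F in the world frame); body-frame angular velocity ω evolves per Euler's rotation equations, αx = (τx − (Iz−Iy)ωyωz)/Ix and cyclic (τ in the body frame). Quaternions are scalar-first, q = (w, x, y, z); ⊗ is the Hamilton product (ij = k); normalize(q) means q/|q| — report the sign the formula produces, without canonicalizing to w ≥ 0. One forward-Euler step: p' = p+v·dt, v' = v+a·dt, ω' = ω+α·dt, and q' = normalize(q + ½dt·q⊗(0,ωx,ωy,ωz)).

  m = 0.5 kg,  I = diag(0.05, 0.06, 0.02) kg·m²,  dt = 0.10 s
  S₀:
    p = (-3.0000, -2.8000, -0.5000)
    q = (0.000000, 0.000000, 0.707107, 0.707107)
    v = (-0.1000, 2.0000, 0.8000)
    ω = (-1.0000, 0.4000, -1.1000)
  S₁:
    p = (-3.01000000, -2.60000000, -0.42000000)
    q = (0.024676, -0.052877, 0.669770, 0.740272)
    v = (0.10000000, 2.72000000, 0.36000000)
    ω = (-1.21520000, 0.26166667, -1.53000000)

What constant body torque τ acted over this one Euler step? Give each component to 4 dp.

Δω = ω₁−ω₀ = (-0.21520000, -0.13833333, -0.43000000)
ω₀×(Iω₀) = (0.0176, 0.0330, -0.0040)
τ = I·(Δω/dt) + ω₀×(Iω₀) = (-0.0900, -0.0500, -0.0900)

τ = (-0.0900, -0.0500, -0.0900)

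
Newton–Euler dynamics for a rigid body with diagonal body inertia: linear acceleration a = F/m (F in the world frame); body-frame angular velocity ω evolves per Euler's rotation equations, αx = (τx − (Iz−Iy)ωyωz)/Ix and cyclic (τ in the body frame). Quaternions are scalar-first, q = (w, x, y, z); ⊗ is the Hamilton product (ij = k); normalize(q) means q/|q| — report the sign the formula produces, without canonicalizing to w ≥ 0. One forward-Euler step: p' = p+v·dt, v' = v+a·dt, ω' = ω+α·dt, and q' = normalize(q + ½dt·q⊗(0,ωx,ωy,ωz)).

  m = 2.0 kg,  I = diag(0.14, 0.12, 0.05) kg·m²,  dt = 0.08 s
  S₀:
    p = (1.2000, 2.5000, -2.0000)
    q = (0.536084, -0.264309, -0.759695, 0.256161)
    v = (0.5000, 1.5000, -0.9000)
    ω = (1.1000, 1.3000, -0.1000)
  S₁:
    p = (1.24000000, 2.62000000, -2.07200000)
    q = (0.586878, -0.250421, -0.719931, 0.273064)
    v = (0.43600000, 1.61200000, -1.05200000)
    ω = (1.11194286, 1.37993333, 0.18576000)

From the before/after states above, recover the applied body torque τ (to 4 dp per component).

τ = (0.0300, 0.1100, 0.1500)

Δω = ω₁−ω₀ = (0.01194286, 0.07993333, 0.28576000)
ω₀×(Iω₀) = (0.0091, -0.0099, -0.0286)
applied torque τ = (0.0300, 0.1100, 0.1500)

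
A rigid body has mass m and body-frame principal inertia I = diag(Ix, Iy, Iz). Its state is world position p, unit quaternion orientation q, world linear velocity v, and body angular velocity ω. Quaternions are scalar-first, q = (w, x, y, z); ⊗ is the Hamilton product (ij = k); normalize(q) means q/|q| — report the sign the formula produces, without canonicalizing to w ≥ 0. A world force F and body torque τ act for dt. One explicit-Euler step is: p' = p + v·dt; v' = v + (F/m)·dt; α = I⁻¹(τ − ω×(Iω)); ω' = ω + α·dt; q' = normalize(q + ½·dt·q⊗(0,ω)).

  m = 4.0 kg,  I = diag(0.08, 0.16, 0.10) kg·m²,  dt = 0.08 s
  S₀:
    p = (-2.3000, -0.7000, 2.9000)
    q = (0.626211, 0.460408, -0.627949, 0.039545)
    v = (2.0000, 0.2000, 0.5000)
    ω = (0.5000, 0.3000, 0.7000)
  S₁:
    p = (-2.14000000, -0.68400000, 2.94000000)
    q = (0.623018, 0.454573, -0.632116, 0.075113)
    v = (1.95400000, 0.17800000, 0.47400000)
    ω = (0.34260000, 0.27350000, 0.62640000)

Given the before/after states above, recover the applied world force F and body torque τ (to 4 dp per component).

F = (-2.3000, -1.1000, -1.3000)
τ = (-0.1700, -0.0600, -0.0800)

v₁ − v₀ = (-0.04600000, -0.02200000, -0.02600000)
applied force F = (-2.3000, -1.1000, -1.3000)
Δω = ω₁−ω₀ = (-0.15740000, -0.02650000, -0.07360000)
ω₀×(Iω₀) = (-0.0126, -0.0070, 0.0120)
τ = I·(Δω/dt) + ω₀×(Iω₀) = (-0.1700, -0.0600, -0.0800)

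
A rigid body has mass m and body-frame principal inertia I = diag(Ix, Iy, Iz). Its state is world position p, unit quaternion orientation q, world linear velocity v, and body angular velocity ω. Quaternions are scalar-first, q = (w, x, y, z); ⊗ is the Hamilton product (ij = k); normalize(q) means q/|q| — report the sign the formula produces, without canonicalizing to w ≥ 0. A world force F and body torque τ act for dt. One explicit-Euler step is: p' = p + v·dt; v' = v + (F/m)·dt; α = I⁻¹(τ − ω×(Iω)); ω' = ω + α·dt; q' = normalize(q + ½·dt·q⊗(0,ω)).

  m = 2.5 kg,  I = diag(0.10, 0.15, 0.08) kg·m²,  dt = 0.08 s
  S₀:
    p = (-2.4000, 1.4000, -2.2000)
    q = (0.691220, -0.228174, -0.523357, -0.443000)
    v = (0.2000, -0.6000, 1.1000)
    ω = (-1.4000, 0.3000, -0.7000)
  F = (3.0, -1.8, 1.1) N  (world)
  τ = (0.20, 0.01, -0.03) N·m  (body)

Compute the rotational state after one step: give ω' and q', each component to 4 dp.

α = I⁻¹(τ − ω×Iω) = (1.8530, -0.0640, -0.1125)
new body rate ω' = (-1.2518, 0.2949, -0.7090)
q⊗(0,ω) = (-0.4725365, -0.4684581, 0.6678442, -1.2850060)
q' = normalize(q + ½dt·q⊗(0,ω)) = (0.6710, -0.2464, -0.4956, -0.4934)

ω' = (-1.2518, 0.2949, -0.7090)
q' = (0.6710, -0.2464, -0.4956, -0.4934)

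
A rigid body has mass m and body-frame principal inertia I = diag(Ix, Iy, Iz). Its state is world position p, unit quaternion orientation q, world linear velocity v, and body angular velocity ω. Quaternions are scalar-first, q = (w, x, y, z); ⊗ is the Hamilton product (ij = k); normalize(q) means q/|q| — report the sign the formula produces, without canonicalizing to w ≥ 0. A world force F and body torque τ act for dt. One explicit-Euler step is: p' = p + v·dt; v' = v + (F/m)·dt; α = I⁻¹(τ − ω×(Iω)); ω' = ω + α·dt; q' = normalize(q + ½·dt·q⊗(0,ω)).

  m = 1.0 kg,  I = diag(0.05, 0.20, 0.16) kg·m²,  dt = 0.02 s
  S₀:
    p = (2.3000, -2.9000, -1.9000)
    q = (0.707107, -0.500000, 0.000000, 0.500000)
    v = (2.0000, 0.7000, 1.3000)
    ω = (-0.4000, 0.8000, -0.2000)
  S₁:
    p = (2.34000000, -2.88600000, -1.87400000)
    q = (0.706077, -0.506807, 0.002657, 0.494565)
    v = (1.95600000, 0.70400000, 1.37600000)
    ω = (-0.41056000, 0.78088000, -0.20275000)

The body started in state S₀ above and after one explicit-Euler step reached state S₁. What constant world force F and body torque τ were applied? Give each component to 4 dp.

F = (-2.2000, 0.2000, 3.8000)
τ = (-0.0200, -0.2000, -0.0700)

Δω = ω₁−ω₀ = (-0.01056000, -0.01912000, -0.00275000)
τ = I·(Δω/dt) + ω₀×(Iω₀) = (-0.0200, -0.2000, -0.0700)
Δv = v₁−v₀ = (-0.04400000, 0.00400000, 0.07600000)
m·(v₁−v₀)/dt = (-2.2000, 0.2000, 3.8000)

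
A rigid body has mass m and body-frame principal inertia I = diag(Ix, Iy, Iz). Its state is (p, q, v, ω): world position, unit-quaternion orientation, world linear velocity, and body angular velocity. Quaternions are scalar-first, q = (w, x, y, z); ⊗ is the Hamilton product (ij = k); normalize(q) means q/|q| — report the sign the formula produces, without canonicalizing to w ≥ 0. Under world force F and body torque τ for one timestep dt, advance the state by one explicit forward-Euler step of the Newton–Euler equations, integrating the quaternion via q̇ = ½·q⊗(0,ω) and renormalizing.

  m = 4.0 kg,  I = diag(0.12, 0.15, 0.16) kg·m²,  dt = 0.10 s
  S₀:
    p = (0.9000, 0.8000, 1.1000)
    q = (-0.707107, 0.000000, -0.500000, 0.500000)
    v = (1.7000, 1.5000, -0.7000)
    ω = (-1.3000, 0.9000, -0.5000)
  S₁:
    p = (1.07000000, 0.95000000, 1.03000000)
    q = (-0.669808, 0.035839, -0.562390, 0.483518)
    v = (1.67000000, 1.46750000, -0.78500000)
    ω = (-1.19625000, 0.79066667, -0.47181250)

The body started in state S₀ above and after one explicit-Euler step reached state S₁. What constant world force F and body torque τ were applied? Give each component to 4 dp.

F = (-1.2000, -1.3000, -3.4000)
τ = (0.1200, -0.1900, 0.0100)

Δv = v₁−v₀ = (-0.03000000, -0.03250000, -0.08500000)
m·(v₁−v₀)/dt = (-1.2000, -1.3000, -3.4000)
Δω = ω₁−ω₀ = (0.10375000, -0.10933333, 0.02818750)
gyro term ω₀×Iω₀ = (-0.0045, -0.0260, -0.0351)
I·α + gyro = (0.1200, -0.1900, 0.0100)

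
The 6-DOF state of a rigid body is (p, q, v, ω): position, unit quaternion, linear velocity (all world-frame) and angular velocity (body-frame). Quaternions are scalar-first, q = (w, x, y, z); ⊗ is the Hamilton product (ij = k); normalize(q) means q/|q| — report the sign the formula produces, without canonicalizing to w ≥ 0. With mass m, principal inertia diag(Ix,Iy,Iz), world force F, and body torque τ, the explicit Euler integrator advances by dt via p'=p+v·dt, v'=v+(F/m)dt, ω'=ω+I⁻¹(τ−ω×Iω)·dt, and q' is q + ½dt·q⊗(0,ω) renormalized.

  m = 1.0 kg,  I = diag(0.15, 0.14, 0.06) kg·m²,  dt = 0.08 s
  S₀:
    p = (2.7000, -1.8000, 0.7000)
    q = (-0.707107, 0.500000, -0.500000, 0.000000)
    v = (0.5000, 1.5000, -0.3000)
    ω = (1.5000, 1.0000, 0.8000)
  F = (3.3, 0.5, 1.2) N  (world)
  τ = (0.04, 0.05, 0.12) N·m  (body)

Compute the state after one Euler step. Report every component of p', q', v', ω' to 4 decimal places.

p' = (2.7400, -1.6800, 0.6760)
q' = (-0.7149, 0.4402, -0.5426, 0.0273)
v' = (0.7640, 1.5400, -0.2040)
ω' = (1.5555, 0.9669, 0.9800)

gyro term ω×Iω = (-0.0640, 0.1080, -0.0150)
(τ − ω×Iω)/I = (0.6933, -0.4143, 2.2500)
ω' = ω + α·dt = (1.5555, 0.9669, 0.9800)
2q̇ = q⊗(0,ω) = (-0.2500000, -1.4606605, -1.1071070, 0.6843144)
q + ½dt·q⊗(0,ω), renormalized = (-0.7149, 0.4402, -0.5426, 0.0273)
linear accel F/m = (3.3000, 0.5000, 1.2000)
new position p' = (2.7400, -1.6800, 0.6760)
new velocity v' = (0.7640, 1.5400, -0.2040)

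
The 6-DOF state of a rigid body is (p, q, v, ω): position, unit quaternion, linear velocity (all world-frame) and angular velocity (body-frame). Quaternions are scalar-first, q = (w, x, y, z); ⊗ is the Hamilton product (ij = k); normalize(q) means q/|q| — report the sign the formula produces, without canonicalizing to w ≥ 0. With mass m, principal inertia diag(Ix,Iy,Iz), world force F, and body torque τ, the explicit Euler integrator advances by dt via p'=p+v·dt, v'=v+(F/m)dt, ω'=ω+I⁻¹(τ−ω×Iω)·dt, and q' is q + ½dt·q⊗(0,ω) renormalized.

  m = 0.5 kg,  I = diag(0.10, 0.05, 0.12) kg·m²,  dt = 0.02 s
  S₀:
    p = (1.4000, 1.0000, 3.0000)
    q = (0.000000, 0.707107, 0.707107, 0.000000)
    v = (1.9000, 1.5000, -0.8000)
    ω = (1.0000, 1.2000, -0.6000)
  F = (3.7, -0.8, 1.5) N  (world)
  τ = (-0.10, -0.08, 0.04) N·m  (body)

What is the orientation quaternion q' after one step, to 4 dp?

q⊗(0,ω) = (-1.5556354, -0.4242642, 0.4242642, 0.1414214)
q + ½dt·q⊗(0,ω), renormalized = (-0.0156, 0.7028, 0.7112, 0.0014)

q' = (-0.0156, 0.7028, 0.7112, 0.0014)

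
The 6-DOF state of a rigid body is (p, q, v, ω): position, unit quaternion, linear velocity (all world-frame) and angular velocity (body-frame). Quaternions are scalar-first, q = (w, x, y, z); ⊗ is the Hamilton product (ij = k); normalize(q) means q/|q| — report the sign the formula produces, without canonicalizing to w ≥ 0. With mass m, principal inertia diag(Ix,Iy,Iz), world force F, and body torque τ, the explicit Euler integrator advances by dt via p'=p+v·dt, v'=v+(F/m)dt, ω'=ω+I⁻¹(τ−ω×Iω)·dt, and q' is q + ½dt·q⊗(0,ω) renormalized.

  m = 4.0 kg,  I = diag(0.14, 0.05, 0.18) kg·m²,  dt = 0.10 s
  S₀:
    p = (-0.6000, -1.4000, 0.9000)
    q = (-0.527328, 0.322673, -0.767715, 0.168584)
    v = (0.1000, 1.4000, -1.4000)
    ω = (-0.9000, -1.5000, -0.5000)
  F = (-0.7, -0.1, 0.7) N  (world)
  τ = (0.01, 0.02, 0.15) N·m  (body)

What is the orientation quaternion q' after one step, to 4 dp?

q' = (-0.5638, 0.3767, -0.7247, 0.1225)

2q̇ = q⊗(0,ω) = (-0.7768748, 1.1113287, 0.8006029, -0.9112890)
q' = normalize(q + ½dt·q⊗(0,ω)) = (-0.5638, 0.3767, -0.7247, 0.1225)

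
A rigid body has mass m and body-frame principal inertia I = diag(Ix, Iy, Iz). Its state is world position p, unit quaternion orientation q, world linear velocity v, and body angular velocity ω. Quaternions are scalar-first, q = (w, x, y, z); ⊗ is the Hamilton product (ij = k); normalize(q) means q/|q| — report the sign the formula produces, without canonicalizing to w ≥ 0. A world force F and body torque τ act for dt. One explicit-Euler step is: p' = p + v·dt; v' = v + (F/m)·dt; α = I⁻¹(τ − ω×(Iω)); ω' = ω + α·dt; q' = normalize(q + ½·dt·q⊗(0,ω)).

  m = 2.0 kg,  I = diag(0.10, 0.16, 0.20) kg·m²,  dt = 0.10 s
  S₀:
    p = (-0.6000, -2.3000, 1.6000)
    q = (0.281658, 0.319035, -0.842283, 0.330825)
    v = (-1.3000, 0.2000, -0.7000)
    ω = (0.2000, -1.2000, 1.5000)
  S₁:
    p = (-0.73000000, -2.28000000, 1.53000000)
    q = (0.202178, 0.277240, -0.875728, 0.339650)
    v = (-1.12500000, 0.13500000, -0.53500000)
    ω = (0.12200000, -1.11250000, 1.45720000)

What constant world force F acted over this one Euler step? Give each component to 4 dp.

F = (3.5000, -1.3000, 3.3000)

velocity change Δv = (0.17500000, -0.06500000, 0.16500000)
F = m·Δv/dt = (3.5000, -1.3000, 3.3000)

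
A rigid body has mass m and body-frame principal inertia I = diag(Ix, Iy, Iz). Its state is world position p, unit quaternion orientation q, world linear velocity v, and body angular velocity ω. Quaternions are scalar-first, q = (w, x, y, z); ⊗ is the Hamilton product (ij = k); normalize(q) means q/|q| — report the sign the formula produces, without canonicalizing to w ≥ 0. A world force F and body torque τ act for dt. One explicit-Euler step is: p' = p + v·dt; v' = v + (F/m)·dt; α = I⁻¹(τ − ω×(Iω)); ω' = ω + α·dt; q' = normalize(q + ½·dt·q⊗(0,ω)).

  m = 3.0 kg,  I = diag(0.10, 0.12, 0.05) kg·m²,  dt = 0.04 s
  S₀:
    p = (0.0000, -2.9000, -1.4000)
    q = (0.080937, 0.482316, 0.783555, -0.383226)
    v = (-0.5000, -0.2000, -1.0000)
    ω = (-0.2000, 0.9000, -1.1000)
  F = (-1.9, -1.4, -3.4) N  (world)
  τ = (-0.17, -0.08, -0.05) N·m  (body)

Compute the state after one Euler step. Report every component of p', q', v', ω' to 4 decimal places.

linear accel F/m = (-0.6333, -0.4667, -1.1333)
p' = p + v·dt = (-0.0200, -2.9080, -1.4400)
v' = v + a·dt = (-0.5253, -0.2187, -1.0453)
α = I⁻¹(τ − ω×Iω) = (-2.3930, -0.7583, -0.9280)
ω + α·dt = (-0.2957, 0.8697, -1.1371)
2q̇ = q⊗(0,ω) = (-1.0302849, -0.5331945, 0.6800361, 0.5017647)
q + ½dt·q⊗(0,ω), renormalized = (0.0603, 0.4715, 0.7968, -0.3730)

p' = (-0.0200, -2.9080, -1.4400)
q' = (0.0603, 0.4715, 0.7968, -0.3730)
v' = (-0.5253, -0.2187, -1.0453)
ω' = (-0.2957, 0.8697, -1.1371)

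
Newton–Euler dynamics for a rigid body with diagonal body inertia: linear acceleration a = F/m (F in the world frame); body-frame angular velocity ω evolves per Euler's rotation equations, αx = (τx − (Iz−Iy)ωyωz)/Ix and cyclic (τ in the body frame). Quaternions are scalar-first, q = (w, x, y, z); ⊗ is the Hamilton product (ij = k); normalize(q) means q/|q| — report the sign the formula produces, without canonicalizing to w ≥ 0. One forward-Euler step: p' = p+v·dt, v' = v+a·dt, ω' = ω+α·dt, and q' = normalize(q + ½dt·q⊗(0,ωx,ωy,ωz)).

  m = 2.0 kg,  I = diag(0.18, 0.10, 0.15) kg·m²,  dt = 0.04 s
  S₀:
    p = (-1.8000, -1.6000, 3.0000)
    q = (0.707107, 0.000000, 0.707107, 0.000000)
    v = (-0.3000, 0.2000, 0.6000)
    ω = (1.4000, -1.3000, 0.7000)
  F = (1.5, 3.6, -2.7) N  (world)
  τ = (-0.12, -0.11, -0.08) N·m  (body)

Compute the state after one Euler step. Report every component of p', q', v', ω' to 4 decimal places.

p' = (-1.8120, -1.5920, 3.0240)
q' = (0.7249, 0.0297, 0.6882, -0.0099)
v' = (-0.2700, 0.2720, 0.5460)
ω' = (1.3834, -1.3558, 0.6398)

a = F/m = (0.7500, 1.8000, -1.3500)
p' = p + v·dt = (-1.8120, -1.5920, 3.0240)
v + (F/m)dt = (-0.2700, 0.2720, 0.5460)
(τ − ω×Iω)/I = (-0.4139, -1.3940, -1.5040)
ω' = ω + α·dt = (1.3834, -1.3558, 0.6398)
Hamilton product q⊗(0,ω) = (0.9192391, 1.4849247, -0.9192391, -0.4949749)
updated quaternion q' = (0.7249, 0.0297, 0.6882, -0.0099)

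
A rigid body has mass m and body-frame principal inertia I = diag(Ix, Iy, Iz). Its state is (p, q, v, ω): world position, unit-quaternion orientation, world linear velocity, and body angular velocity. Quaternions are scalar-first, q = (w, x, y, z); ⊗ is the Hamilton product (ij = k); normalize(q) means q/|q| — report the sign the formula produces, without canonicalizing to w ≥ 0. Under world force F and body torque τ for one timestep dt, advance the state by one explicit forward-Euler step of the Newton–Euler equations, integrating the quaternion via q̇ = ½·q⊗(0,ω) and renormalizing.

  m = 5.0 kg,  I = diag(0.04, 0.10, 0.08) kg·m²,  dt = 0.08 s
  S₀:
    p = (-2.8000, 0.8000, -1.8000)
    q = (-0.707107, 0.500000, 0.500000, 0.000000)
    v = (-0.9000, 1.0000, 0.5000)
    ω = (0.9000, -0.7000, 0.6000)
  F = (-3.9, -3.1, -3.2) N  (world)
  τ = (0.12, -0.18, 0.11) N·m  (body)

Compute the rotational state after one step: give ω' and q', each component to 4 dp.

precession coupling ω×(Iω) = (0.0084, -0.0216, -0.0378)
α = I⁻¹(τ − ω×Iω) = (2.7900, -1.5840, 1.8475)
new body rate ω' = (1.1232, -0.8267, 0.7478)
Hamilton product q⊗(0,ω) = (-0.1000000, -0.3363963, 0.1949749, -1.2242642)
q + ½dt·q⊗(0,ω), renormalized = (-0.7102, 0.4859, 0.5071, -0.0489)

ω' = (1.1232, -0.8267, 0.7478)
q' = (-0.7102, 0.4859, 0.5071, -0.0489)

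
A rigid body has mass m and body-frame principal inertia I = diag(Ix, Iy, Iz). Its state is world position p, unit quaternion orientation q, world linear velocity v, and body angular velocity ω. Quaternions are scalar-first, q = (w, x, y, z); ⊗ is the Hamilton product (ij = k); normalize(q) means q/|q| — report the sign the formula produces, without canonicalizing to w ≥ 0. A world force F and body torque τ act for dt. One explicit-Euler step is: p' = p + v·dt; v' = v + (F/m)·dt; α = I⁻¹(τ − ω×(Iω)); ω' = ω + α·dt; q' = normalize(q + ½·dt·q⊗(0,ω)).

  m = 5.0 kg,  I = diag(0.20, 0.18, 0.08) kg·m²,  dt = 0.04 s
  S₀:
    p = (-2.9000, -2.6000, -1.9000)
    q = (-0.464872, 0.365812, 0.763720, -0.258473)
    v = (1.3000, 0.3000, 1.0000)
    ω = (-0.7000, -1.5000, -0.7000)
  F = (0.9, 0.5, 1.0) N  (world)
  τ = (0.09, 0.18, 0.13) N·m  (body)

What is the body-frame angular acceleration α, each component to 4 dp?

α = (0.9750, 0.6733, 1.8875)

gyro term ω×Iω = (-0.1050, 0.0588, -0.0210)
α = I⁻¹(τ − ω×Iω) = (0.9750, 0.6733, 1.8875)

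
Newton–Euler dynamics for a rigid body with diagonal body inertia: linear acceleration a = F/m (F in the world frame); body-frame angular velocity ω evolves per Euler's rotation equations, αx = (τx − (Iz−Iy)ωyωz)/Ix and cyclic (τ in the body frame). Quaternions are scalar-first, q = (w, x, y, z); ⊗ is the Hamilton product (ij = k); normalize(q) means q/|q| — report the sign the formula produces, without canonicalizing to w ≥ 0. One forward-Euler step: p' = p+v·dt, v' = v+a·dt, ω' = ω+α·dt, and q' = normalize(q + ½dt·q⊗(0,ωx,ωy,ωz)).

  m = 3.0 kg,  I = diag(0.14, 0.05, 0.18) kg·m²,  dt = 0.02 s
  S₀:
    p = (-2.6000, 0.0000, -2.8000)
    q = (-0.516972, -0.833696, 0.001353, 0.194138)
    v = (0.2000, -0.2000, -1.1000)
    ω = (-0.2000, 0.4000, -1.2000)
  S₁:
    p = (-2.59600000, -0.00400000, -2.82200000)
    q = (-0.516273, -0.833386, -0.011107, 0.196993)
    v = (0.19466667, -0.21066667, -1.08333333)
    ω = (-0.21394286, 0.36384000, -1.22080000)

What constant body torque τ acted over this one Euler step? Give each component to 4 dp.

τ = (-0.1600, -0.1000, -0.1800)

ω₁ − ω₀ = (-0.01394286, -0.03616000, -0.02080000)
ω₀×(Iω₀) = (-0.0624, -0.0096, 0.0072)
applied torque τ = (-0.1600, -0.1000, -0.1800)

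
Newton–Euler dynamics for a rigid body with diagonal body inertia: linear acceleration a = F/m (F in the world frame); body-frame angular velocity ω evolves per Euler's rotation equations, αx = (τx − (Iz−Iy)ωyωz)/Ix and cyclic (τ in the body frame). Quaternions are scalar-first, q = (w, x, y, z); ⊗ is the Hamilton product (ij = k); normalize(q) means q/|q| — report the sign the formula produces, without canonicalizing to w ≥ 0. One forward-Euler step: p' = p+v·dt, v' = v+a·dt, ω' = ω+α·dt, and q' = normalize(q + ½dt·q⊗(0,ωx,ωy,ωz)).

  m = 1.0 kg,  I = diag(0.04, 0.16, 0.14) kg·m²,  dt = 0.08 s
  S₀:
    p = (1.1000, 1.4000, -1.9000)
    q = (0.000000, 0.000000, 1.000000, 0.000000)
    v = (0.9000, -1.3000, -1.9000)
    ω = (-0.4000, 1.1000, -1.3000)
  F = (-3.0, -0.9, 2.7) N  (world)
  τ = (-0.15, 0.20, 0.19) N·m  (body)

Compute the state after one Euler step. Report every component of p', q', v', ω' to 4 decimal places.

p' = (1.1720, 1.2960, -2.0520)
q' = (-0.0439, -0.0519, 0.9976, 0.0160)
v' = (0.6600, -1.3720, -1.6840)
ω' = (-0.7572, 1.2260, -1.1613)

angular accel α = (-4.4650, 1.5750, 1.7343)
ω' = ω + α·dt = (-0.7572, 1.2260, -1.1613)
q⊗(0,ω) = (-1.1000000, -1.3000000, 0.0000000, 0.4000000)
updated quaternion q' = (-0.0439, -0.0519, 0.9976, 0.0160)
a = (-3.0000, -0.9000, 2.7000)
p' = p + v·dt = (1.1720, 1.2960, -2.0520)
v + (F/m)dt = (0.6600, -1.3720, -1.6840)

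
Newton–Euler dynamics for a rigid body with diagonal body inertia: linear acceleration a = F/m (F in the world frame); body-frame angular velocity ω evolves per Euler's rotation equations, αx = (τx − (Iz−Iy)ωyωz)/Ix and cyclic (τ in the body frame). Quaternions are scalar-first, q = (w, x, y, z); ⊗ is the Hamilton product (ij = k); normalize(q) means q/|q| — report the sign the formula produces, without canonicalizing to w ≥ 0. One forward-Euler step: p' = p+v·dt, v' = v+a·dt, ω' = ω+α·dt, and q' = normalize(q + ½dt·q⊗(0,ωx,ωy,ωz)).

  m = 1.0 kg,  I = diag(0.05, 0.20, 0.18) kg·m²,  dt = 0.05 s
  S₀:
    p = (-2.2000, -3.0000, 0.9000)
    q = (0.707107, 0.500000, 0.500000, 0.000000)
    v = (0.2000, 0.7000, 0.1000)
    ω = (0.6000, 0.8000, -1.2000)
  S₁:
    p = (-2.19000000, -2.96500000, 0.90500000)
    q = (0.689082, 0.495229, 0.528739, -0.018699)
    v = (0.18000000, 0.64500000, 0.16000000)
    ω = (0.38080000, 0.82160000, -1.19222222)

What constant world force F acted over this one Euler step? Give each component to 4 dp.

F = (-0.4000, -1.1000, 1.2000)

v₁ − v₀ = (-0.02000000, -0.05500000, 0.06000000)
m·(v₁−v₀)/dt = (-0.4000, -1.1000, 1.2000)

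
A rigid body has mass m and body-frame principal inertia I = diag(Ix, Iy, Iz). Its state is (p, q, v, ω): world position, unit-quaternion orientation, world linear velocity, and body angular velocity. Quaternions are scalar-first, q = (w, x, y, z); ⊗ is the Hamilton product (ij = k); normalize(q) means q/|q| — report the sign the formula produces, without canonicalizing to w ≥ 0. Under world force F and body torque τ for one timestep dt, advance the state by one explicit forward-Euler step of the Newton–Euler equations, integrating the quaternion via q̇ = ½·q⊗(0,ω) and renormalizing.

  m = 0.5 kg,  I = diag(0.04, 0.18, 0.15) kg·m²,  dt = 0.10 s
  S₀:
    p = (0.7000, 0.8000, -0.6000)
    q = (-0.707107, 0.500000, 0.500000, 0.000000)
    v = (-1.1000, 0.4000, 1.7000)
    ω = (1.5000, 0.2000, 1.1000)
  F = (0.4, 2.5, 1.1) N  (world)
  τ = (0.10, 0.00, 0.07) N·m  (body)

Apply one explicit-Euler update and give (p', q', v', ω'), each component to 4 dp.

p' = (0.5900, 0.8400, -0.4300)
q' = (-0.7463, 0.4724, 0.4634, -0.0711)
v' = (-1.0200, 0.9000, 1.9200)
ω' = (1.7665, 0.3008, 1.1187)

ω×(Iω) gyroscopic = (-0.0066, -0.1815, 0.0420)
angular accel α = (2.6650, 1.0083, 0.1867)
new body rate ω' = (1.7665, 0.3008, 1.1187)
Hamilton product q⊗(0,ω) = (-0.8500000, -0.5106605, -0.6914214, -1.4278177)
q + ½dt·q⊗(0,ω), renormalized = (-0.7463, 0.4724, 0.4634, -0.0711)
linear accel F/m = (0.8000, 5.0000, 2.2000)
p + v·dt = (0.5900, 0.8400, -0.4300)
new velocity v' = (-1.0200, 0.9000, 1.9200)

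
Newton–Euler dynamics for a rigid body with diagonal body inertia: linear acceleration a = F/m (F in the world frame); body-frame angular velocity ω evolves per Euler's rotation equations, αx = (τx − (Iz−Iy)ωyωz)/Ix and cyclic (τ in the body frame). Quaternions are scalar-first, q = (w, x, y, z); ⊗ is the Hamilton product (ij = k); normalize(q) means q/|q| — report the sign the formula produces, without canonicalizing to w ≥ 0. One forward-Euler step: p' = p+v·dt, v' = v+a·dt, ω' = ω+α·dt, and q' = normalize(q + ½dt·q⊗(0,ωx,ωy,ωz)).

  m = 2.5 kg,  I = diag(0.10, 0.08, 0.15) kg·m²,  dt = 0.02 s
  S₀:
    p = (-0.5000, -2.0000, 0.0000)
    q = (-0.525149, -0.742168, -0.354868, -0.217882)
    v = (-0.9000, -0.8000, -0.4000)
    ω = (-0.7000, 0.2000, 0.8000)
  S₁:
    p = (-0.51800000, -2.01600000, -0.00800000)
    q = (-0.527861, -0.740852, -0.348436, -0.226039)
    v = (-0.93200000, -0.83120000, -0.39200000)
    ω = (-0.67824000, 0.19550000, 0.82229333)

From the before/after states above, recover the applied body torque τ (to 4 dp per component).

ω₁ − ω₀ = (0.02176000, -0.00450000, 0.02229333)
I·α + gyro = (0.1200, 0.0100, 0.1700)

τ = (0.1200, 0.0100, 0.1700)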